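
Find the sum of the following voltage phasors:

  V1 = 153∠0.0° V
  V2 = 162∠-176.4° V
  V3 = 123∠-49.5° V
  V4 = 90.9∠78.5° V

Step 1 — Convert each phasor to rectangular form:
  V1 = 153·(cos(0.0°) + j·sin(0.0°)) = 153 V
  V2 = 162·(cos(-176.4°) + j·sin(-176.4°)) = -161.7 - j10.17 V
  V3 = 123·(cos(-49.5°) + j·sin(-49.5°)) = 79.88 - j93.53 V
  V4 = 90.9·(cos(78.5°) + j·sin(78.5°)) = 18.12 + j89.08 V
Step 2 — Sum components: V_total = 89.32 - j14.63 V.
Step 3 — Convert to polar: |V_total| = 90.51 V, ∠V_total = -9.3°.

V_total = 90.51∠-9.3° V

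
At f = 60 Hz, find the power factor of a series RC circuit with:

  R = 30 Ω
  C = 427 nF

Step 1 — Angular frequency: ω = 2π·f = 2π·60 = 377 rad/s.
Step 2 — Component impedances:
  R: Z = R = 30 Ω
  C: Z = 1/(jωC) = -j/(ω·C) = 0 - j6212 Ω
Step 3 — Series combination: Z_total = R + C = 30 - j6212 Ω = 6212∠-89.7° Ω.
Step 4 — Power factor: PF = cos(φ) = Re(Z)/|Z| = 30/6212 = 0.004829.
Step 5 — Type: Im(Z) = -6212 ⇒ leading (phase φ = -89.7°).

PF = 0.004829 (leading, φ = -89.7°)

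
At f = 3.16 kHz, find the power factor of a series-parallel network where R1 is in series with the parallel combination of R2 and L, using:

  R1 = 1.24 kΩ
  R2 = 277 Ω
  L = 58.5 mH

Step 1 — Angular frequency: ω = 2π·f = 2π·3160 = 1.985e+04 rad/s.
Step 2 — Component impedances:
  R1: Z = R = 1240 Ω
  R2: Z = R = 277 Ω
  L: Z = jωL = j·1.985e+04·0.0585 = 0 + j1162 Ω
Step 3 — Parallel branch: R2 || L = 1/(1/R2 + 1/L) = 262.1 + j62.5 Ω.
Step 4 — Series with R1: Z_total = R1 + (R2 || L) = 1502 + j62.5 Ω = 1503∠2.4° Ω.
Step 5 — Power factor: PF = cos(φ) = Re(Z)/|Z| = 1502.1/1503.4 = 0.9991.
Step 6 — Type: Im(Z) = 62.5 ⇒ lagging (phase φ = 2.4°).

PF = 0.9991 (lagging, φ = 2.4°)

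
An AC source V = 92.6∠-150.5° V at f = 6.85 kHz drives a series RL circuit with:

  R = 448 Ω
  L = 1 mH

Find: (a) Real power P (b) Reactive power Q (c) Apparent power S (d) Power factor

Step 1 — Angular frequency: ω = 2π·f = 2π·6850 = 4.304e+04 rad/s.
Step 2 — Component impedances:
  R: Z = R = 448 Ω
  L: Z = jωL = j·4.304e+04·0.001 = 0 + j43.04 Ω
Step 3 — Series combination: Z_total = R + L = 448 + j43.04 Ω = 450.1∠5.5° Ω.
Step 4 — Source phasor: V = 92.6∠-150.5° V = -80.59 - j45.6 V.
Step 5 — Current: I = V / Z = -0.1879 - j0.08373 A = 0.2057∠-156.0° A.
Step 6 — Complex power: S = V·I* = 18.97 + j1.822 VA.
Step 7 — Real power: P = Re(S) = 18.97 W.
Step 8 — Reactive power: Q = Im(S) = 1.822 VAR.
Step 9 — Apparent power: |S| = 19.05 VA.
Step 10 — Power factor: PF = P/|S| = 0.9954 (lagging).

(a) P = 18.97 W  (b) Q = 1.822 VAR  (c) S = 19.05 VA  (d) PF = 0.9954 (lagging)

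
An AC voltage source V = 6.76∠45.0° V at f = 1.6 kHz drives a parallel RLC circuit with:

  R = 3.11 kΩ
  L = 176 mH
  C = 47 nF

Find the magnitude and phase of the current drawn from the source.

Step 1 — Angular frequency: ω = 2π·f = 2π·1600 = 1.005e+04 rad/s.
Step 2 — Component impedances:
  R: Z = R = 3110 Ω
  L: Z = jωL = j·1.005e+04·0.176 = 0 + j1769 Ω
  C: Z = 1/(jωC) = -j/(ω·C) = 0 - j2116 Ω
Step 3 — Parallel combination: 1/Z_total = 1/R + 1/L + 1/C; Z_total = 2871 + j827.7 Ω = 2988∠16.1° Ω.
Step 4 — Source phasor: V = 6.76∠45.0° V = 4.78 + j4.78 V.
Step 5 — Ohm's law: I = V / Z_total = (4.78 + j4.78) / (2871 + j827.7) = 0.00198 + j0.001094 A.
Step 6 — Convert to polar: |I| = 0.002262 A, ∠I = 28.9°.

I = 0.002262∠28.9° A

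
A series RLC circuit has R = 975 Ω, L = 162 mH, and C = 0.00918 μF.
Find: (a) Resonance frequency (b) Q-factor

Step 1 — Resonance condition Im(Z)=0 gives ω₀ = 1/√(LC).
Step 2 — ω₀ = 1/√(0.162·9.18e-09) = 2.593e+04 rad/s.
Step 3 — f₀ = ω₀/(2π) = 4127 Hz.
Step 4 — Series Q: Q = ω₀L/R = 2.593e+04·0.162/975 = 4.309.

(a) f₀ = 4127 Hz  (b) Q = 4.309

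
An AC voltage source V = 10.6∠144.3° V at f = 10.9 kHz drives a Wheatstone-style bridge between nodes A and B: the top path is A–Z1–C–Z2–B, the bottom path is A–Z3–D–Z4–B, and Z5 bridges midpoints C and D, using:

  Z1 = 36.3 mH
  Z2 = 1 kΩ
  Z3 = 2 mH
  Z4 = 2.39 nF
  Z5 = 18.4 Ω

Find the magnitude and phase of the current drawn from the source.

Step 1 — Angular frequency: ω = 2π·f = 2π·1.09e+04 = 6.849e+04 rad/s.
Step 2 — Component impedances:
  Z1: Z = jωL = j·6.849e+04·0.0363 = 0 + j2486 Ω
  Z2: Z = R = 1000 Ω
  Z3: Z = jωL = j·6.849e+04·0.002 = 0 + j137 Ω
  Z4: Z = 1/(jωC) = -j/(ω·C) = 0 - j6109 Ω
  Z5: Z = R = 18.4 Ω
Step 3 — Bridge requires nodal analysis (the Z5 bridge couples midpoints C and D, so the two paths cannot be reduced to a simple series/parallel combination). Setting node B to ground and injecting 1 A at node A, the 3-node admittance system at A, C, D solves to V_A = Z_AB = 989.1 - j34.93 Ω = 989.7∠-2.0° Ω.
Step 4 — Source phasor: V = 10.6∠144.3° V = -8.608 + j6.186 V.
Step 5 — Ohm's law: I = V / Z_total = (-8.608 + j6.186) / (989.1 - j34.93) = -0.008913 + j0.005939 A.
Step 6 — Convert to polar: |I| = 0.01071 A, ∠I = 146.3°.

I = 0.01071∠146.3° A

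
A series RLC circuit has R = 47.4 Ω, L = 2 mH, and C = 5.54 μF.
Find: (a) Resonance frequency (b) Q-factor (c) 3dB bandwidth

Step 1 — Resonance: ω₀ = 1/√(LC) = 1/√(0.002·5.54e-06) = 9500 rad/s.
Step 2 — f₀ = ω₀/(2π) = 1512 Hz.
Step 3 — Series Q: Q = ω₀L/R = 9500·0.002/47.4 = 0.4008.
Step 4 — Bandwidth: Δω = ω₀/Q = 2.37e+04 rad/s; BW = Δω/(2π) = 3772 Hz.

(a) f₀ = 1512 Hz  (b) Q = 0.4008  (c) BW = 3772 Hz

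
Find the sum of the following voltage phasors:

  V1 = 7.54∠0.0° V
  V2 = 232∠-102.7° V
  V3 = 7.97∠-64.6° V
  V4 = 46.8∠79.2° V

Step 1 — Convert each phasor to rectangular form:
  V1 = 7.54·(cos(0.0°) + j·sin(0.0°)) = 7.54 V
  V2 = 232·(cos(-102.7°) + j·sin(-102.7°)) = -51 - j226.3 V
  V3 = 7.97·(cos(-64.6°) + j·sin(-64.6°)) = 3.419 - j7.2 V
  V4 = 46.8·(cos(79.2°) + j·sin(79.2°)) = 8.769 + j45.97 V
Step 2 — Sum components: V_total = -31.28 - j187.6 V.
Step 3 — Convert to polar: |V_total| = 190.1 V, ∠V_total = -99.5°.

V_total = 190.1∠-99.5° V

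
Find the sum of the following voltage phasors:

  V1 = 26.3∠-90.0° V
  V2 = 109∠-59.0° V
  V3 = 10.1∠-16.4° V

Step 1 — Convert each phasor to rectangular form:
  V1 = 26.3·(cos(-90.0°) + j·sin(-90.0°)) = 0 - j26.3 V
  V2 = 109·(cos(-59.0°) + j·sin(-59.0°)) = 56.14 - j93.43 V
  V3 = 10.1·(cos(-16.4°) + j·sin(-16.4°)) = 9.689 - j2.852 V
Step 2 — Sum components: V_total = 65.83 - j122.6 V.
Step 3 — Convert to polar: |V_total| = 139.1 V, ∠V_total = -61.8°.

V_total = 139.1∠-61.8° V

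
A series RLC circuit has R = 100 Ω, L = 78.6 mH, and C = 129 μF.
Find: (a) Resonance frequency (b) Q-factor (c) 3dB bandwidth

Step 1 — Resonance: ω₀ = 1/√(LC) = 1/√(0.0786·0.000129) = 314 rad/s.
Step 2 — f₀ = ω₀/(2π) = 49.98 Hz.
Step 3 — Series Q: Q = ω₀L/R = 314·0.0786/100 = 0.2468.
Step 4 — Bandwidth: Δω = ω₀/Q = 1272 rad/s; BW = Δω/(2π) = 202.5 Hz.

(a) f₀ = 49.98 Hz  (b) Q = 0.2468  (c) BW = 202.5 Hz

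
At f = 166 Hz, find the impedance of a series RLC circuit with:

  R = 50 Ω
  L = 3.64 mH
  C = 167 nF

Step 1 — Angular frequency: ω = 2π·f = 2π·166 = 1043 rad/s.
Step 2 — Component impedances:
  R: Z = R = 50 Ω
  L: Z = jωL = j·1043·0.00364 = 0 + j3.797 Ω
  C: Z = 1/(jωC) = -j/(ω·C) = 0 - j5741 Ω
Step 3 — Series combination: Z_total = R + L + C = 50 - j5737 Ω = 5738∠-89.5° Ω.

Z = 50 - j5737 Ω = 5738∠-89.5° Ω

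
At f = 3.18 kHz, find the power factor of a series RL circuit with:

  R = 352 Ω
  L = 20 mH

Step 1 — Angular frequency: ω = 2π·f = 2π·3180 = 1.998e+04 rad/s.
Step 2 — Component impedances:
  R: Z = R = 352 Ω
  L: Z = jωL = j·1.998e+04·0.02 = 0 + j399.6 Ω
Step 3 — Series combination: Z_total = R + L = 352 + j399.6 Ω = 532.5∠48.6° Ω.
Step 4 — Power factor: PF = cos(φ) = Re(Z)/|Z| = 352/532.5 = 0.661.
Step 5 — Type: Im(Z) = 399.6 ⇒ lagging (phase φ = 48.6°).

PF = 0.661 (lagging, φ = 48.6°)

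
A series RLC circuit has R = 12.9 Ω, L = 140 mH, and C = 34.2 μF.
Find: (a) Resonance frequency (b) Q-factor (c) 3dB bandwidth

Step 1 — Resonance: ω₀ = 1/√(LC) = 1/√(0.14·3.42e-05) = 457 rad/s.
Step 2 — f₀ = ω₀/(2π) = 72.73 Hz.
Step 3 — Series Q: Q = ω₀L/R = 457·0.14/12.9 = 4.96.
Step 4 — Bandwidth: Δω = ω₀/Q = 92.14 rad/s; BW = Δω/(2π) = 14.66 Hz.

(a) f₀ = 72.73 Hz  (b) Q = 4.96  (c) BW = 14.66 Hz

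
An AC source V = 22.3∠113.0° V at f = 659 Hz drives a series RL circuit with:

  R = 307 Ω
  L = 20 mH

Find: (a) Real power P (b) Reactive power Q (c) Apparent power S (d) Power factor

Step 1 — Angular frequency: ω = 2π·f = 2π·659 = 4141 rad/s.
Step 2 — Component impedances:
  R: Z = R = 307 Ω
  L: Z = jωL = j·4141·0.02 = 0 + j82.81 Ω
Step 3 — Series combination: Z_total = R + L = 307 + j82.81 Ω = 318∠15.1° Ω.
Step 4 — Source phasor: V = 22.3∠113.0° V = -8.713 + j20.53 V.
Step 5 — Current: I = V / Z = -0.009644 + j0.06947 A = 0.07013∠97.9° A.
Step 6 — Complex power: S = V·I* = 1.51 + j0.4073 VA.
Step 7 — Real power: P = Re(S) = 1.51 W.
Step 8 — Reactive power: Q = Im(S) = 0.4073 VAR.
Step 9 — Apparent power: |S| = 1.564 VA.
Step 10 — Power factor: PF = P/|S| = 0.9655 (lagging).

(a) P = 1.51 W  (b) Q = 0.4073 VAR  (c) S = 1.564 VA  (d) PF = 0.9655 (lagging)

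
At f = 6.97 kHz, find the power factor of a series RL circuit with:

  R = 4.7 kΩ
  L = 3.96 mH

Step 1 — Angular frequency: ω = 2π·f = 2π·6970 = 4.379e+04 rad/s.
Step 2 — Component impedances:
  R: Z = R = 4700 Ω
  L: Z = jωL = j·4.379e+04·0.00396 = 0 + j173.4 Ω
Step 3 — Series combination: Z_total = R + L = 4700 + j173.4 Ω = 4703∠2.1° Ω.
Step 4 — Power factor: PF = cos(φ) = Re(Z)/|Z| = 4700/4703.2 = 0.9993.
Step 5 — Type: Im(Z) = 173.4 ⇒ lagging (phase φ = 2.1°).

PF = 0.9993 (lagging, φ = 2.1°)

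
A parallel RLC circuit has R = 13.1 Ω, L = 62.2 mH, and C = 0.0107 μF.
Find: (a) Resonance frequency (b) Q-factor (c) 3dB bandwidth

Step 1 — Resonance: ω₀ = 1/√(LC) = 1/√(0.0622·1.07e-08) = 3.876e+04 rad/s.
Step 2 — f₀ = ω₀/(2π) = 6169 Hz.
Step 3 — Parallel Q: Q = R/(ω₀L) = 13.1/(3.876e+04·0.0622) = 0.005433.
Step 4 — Bandwidth: Δω = ω₀/Q = 7.134e+06 rad/s; BW = Δω/(2π) = 1.135e+06 Hz.

(a) f₀ = 6169 Hz  (b) Q = 0.005433  (c) BW = 1.135e+06 Hz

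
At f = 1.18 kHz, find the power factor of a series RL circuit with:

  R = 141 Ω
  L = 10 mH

Step 1 — Angular frequency: ω = 2π·f = 2π·1180 = 7414 rad/s.
Step 2 — Component impedances:
  R: Z = R = 141 Ω
  L: Z = jωL = j·7414·0.01 = 0 + j74.14 Ω
Step 3 — Series combination: Z_total = R + L = 141 + j74.14 Ω = 159.3∠27.7° Ω.
Step 4 — Power factor: PF = cos(φ) = Re(Z)/|Z| = 141/159.3 = 0.8851.
Step 5 — Type: Im(Z) = 74.14 ⇒ lagging (phase φ = 27.7°).

PF = 0.8851 (lagging, φ = 27.7°)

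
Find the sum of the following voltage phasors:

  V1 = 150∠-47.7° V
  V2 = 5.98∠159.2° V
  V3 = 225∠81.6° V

Step 1 — Convert each phasor to rectangular form:
  V1 = 150·(cos(-47.7°) + j·sin(-47.7°)) = 101 - j110.9 V
  V2 = 5.98·(cos(159.2°) + j·sin(159.2°)) = -5.59 + j2.124 V
  V3 = 225·(cos(81.6°) + j·sin(81.6°)) = 32.87 + j222.6 V
Step 2 — Sum components: V_total = 128.2 + j113.8 V.
Step 3 — Convert to polar: |V_total| = 171.4 V, ∠V_total = 41.6°.

V_total = 171.4∠41.6° V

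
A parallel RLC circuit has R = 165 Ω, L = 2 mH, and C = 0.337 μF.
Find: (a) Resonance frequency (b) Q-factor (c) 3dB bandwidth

Step 1 — Resonance: ω₀ = 1/√(LC) = 1/√(0.002·3.37e-07) = 3.852e+04 rad/s.
Step 2 — f₀ = ω₀/(2π) = 6130 Hz.
Step 3 — Parallel Q: Q = R/(ω₀L) = 165/(3.852e+04·0.002) = 2.142.
Step 4 — Bandwidth: Δω = ω₀/Q = 1.798e+04 rad/s; BW = Δω/(2π) = 2862 Hz.

(a) f₀ = 6130 Hz  (b) Q = 2.142  (c) BW = 2862 Hz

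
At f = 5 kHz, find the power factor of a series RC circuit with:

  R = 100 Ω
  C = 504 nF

Step 1 — Angular frequency: ω = 2π·f = 2π·5000 = 3.142e+04 rad/s.
Step 2 — Component impedances:
  R: Z = R = 100 Ω
  C: Z = 1/(jωC) = -j/(ω·C) = 0 - j63.16 Ω
Step 3 — Series combination: Z_total = R + C = 100 - j63.16 Ω = 118.3∠-32.3° Ω.
Step 4 — Power factor: PF = cos(φ) = Re(Z)/|Z| = 100/118.27 = 0.8455.
Step 5 — Type: Im(Z) = -63.16 ⇒ leading (phase φ = -32.3°).

PF = 0.8455 (leading, φ = -32.3°)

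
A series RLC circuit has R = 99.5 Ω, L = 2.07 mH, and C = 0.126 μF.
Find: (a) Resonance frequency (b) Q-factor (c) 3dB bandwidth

Step 1 — Resonance: ω₀ = 1/√(LC) = 1/√(0.00207·1.26e-07) = 6.192e+04 rad/s.
Step 2 — f₀ = ω₀/(2π) = 9855 Hz.
Step 3 — Series Q: Q = ω₀L/R = 6.192e+04·0.00207/99.5 = 1.288.
Step 4 — Bandwidth: Δω = ω₀/Q = 4.807e+04 rad/s; BW = Δω/(2π) = 7650 Hz.

(a) f₀ = 9855 Hz  (b) Q = 1.288  (c) BW = 7650 Hz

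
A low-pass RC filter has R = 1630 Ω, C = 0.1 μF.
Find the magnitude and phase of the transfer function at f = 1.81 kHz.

Step 1 — Angular frequency: ω = 2π·1810 = 1.137e+04 rad/s.
Step 2 — Transfer function: H(jω) = 1/(1 + jωRC).
Step 3 — Denominator: 1 + jωRC = 1 + j·1.137e+04·1630·1e-07 = 1 + j1.854.
Step 4 — H = 0.2254 - j0.4179.
Step 5 — Magnitude: |H| = 0.4748 (-6.5 dB); phase: φ = -61.7°.

|H| = 0.4748 (-6.5 dB), φ = -61.7°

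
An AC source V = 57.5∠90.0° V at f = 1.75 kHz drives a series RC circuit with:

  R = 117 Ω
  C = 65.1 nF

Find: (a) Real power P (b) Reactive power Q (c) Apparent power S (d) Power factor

Step 1 — Angular frequency: ω = 2π·f = 2π·1750 = 1.1e+04 rad/s.
Step 2 — Component impedances:
  R: Z = R = 117 Ω
  C: Z = 1/(jωC) = -j/(ω·C) = 0 - j1397 Ω
Step 3 — Series combination: Z_total = R + C = 117 - j1397 Ω = 1402∠-85.2° Ω.
Step 4 — Source phasor: V = 57.5∠90.0° V = 0 + j57.5 V.
Step 5 — Current: I = V / Z = -0.04087 + j0.003423 A = 0.04102∠175.2° A.
Step 6 — Complex power: S = V·I* = 0.1968 - j2.35 VA.
Step 7 — Real power: P = Re(S) = 0.1968 W.
Step 8 — Reactive power: Q = Im(S) = -2.35 VAR.
Step 9 — Apparent power: |S| = 2.358 VA.
Step 10 — Power factor: PF = P/|S| = 0.08346 (leading).

(a) P = 0.1968 W  (b) Q = -2.35 VAR  (c) S = 2.358 VA  (d) PF = 0.08346 (leading)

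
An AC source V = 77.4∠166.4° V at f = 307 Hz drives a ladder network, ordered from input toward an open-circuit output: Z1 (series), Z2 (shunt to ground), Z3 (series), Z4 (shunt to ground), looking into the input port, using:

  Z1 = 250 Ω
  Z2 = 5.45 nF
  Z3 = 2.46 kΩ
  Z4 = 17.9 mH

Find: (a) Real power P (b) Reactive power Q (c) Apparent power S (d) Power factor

Step 1 — Angular frequency: ω = 2π·f = 2π·307 = 1929 rad/s.
Step 2 — Component impedances:
  Z1: Z = R = 250 Ω
  Z2: Z = 1/(jωC) = -j/(ω·C) = 0 - j9.512e+04 Ω
  Z3: Z = R = 2460 Ω
  Z4: Z = jωL = j·1929·0.0179 = 0 + j34.53 Ω
Step 3 — Ladder network (open output): work backward from the far end, alternating series and parallel combinations. Z_in = 2710 - j29.1 Ω = 2710∠-0.6° Ω.
Step 4 — Source phasor: V = 77.4∠166.4° V = -75.23 + j18.2 V.
Step 5 — Current: I = V / Z = -0.02783 + j0.006417 A = 0.02856∠167.0° A.
Step 6 — Complex power: S = V·I* = 2.21 - j0.02374 VA.
Step 7 — Real power: P = Re(S) = 2.21 W.
Step 8 — Reactive power: Q = Im(S) = -0.02374 VAR.
Step 9 — Apparent power: |S| = 2.21 VA.
Step 10 — Power factor: PF = P/|S| = 0.9999 (leading).

(a) P = 2.21 W  (b) Q = -0.02374 VAR  (c) S = 2.21 VA  (d) PF = 0.9999 (leading)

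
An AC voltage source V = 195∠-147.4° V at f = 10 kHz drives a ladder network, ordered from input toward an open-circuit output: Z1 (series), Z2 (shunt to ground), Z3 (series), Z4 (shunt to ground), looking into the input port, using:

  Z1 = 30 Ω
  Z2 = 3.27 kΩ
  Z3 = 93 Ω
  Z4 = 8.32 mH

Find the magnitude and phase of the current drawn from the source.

Step 1 — Angular frequency: ω = 2π·f = 2π·1e+04 = 6.283e+04 rad/s.
Step 2 — Component impedances:
  Z1: Z = R = 30 Ω
  Z2: Z = R = 3270 Ω
  Z3: Z = R = 93 Ω
  Z4: Z = jωL = j·6.283e+04·0.00832 = 0 + j522.8 Ω
Step 3 — Ladder network (open output): work backward from the far end, alternating series and parallel combinations. Z_in = 195.4 + j482.6 Ω = 520.7∠68.0° Ω.
Step 4 — Source phasor: V = 195∠-147.4° V = -164.3 - j105.1 V.
Step 5 — Ohm's law: I = V / Z_total = (-164.3 - j105.1) / (195.4 + j482.6) = -0.3055 + j0.2167 A.
Step 6 — Convert to polar: |I| = 0.3745 A, ∠I = 144.6°.

I = 0.3745∠144.6° A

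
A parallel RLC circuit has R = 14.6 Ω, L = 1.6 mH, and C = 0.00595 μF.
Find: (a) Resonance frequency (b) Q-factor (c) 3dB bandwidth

Step 1 — Resonance: ω₀ = 1/√(LC) = 1/√(0.0016·5.95e-09) = 3.241e+05 rad/s.
Step 2 — f₀ = ω₀/(2π) = 5.158e+04 Hz.
Step 3 — Parallel Q: Q = R/(ω₀L) = 14.6/(3.241e+05·0.0016) = 0.02815.
Step 4 — Bandwidth: Δω = ω₀/Q = 1.151e+07 rad/s; BW = Δω/(2π) = 1.832e+06 Hz.

(a) f₀ = 5.158e+04 Hz  (b) Q = 0.02815  (c) BW = 1.832e+06 Hz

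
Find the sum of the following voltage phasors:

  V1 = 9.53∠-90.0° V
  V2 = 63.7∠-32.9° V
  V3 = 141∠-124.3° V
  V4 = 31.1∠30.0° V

Step 1 — Convert each phasor to rectangular form:
  V1 = 9.53·(cos(-90.0°) + j·sin(-90.0°)) = 0 - j9.53 V
  V2 = 63.7·(cos(-32.9°) + j·sin(-32.9°)) = 53.48 - j34.6 V
  V3 = 141·(cos(-124.3°) + j·sin(-124.3°)) = -79.46 - j116.5 V
  V4 = 31.1·(cos(30.0°) + j·sin(30.0°)) = 26.93 + j15.55 V
Step 2 — Sum components: V_total = 0.96 - j145.1 V.
Step 3 — Convert to polar: |V_total| = 145.1 V, ∠V_total = -89.6°.

V_total = 145.1∠-89.6° V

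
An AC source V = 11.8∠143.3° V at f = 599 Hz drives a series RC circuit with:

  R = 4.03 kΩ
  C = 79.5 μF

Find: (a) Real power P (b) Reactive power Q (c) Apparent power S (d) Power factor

Step 1 — Angular frequency: ω = 2π·f = 2π·599 = 3764 rad/s.
Step 2 — Component impedances:
  R: Z = R = 4030 Ω
  C: Z = 1/(jωC) = -j/(ω·C) = 0 - j3.342 Ω
Step 3 — Series combination: Z_total = R + C = 4030 - j3.342 Ω = 4030∠-0.0° Ω.
Step 4 — Source phasor: V = 11.8∠143.3° V = -9.461 + j7.052 V.
Step 5 — Current: I = V / Z = -0.002349 + j0.001748 A = 0.002928∠143.3° A.
Step 6 — Complex power: S = V·I* = 0.03455 - j2.865e-05 VA.
Step 7 — Real power: P = Re(S) = 0.03455 W.
Step 8 — Reactive power: Q = Im(S) = -2.865e-05 VAR.
Step 9 — Apparent power: |S| = 0.03455 VA.
Step 10 — Power factor: PF = P/|S| = 1 (leading).

(a) P = 0.03455 W  (b) Q = -2.865e-05 VAR  (c) S = 0.03455 VA  (d) PF = 1 (leading)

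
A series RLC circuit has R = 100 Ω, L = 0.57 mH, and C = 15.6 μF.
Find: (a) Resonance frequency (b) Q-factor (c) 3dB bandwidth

Step 1 — Resonance condition Im(Z)=0 gives ω₀ = 1/√(LC).
Step 2 — ω₀ = 1/√(0.00057·1.56e-05) = 1.06e+04 rad/s.
Step 3 — f₀ = ω₀/(2π) = 1688 Hz.
Step 4 — Series Q: Q = ω₀L/R = 1.06e+04·0.00057/100 = 0.06045.
Step 5 — 3dB bandwidth: Δω = ω₀/Q = 1.754e+05 rad/s; BW = Δω/(2π) = 2.792e+04 Hz.

(a) f₀ = 1688 Hz  (b) Q = 0.06045  (c) BW = 2.792e+04 Hz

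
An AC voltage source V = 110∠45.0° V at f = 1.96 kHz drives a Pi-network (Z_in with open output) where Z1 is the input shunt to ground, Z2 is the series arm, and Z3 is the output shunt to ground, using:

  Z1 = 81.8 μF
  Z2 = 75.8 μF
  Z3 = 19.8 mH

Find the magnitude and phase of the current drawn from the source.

Step 1 — Angular frequency: ω = 2π·f = 2π·1960 = 1.232e+04 rad/s.
Step 2 — Component impedances:
  Z1: Z = 1/(jωC) = -j/(ω·C) = 0 - j0.9927 Ω
  Z2: Z = 1/(jωC) = -j/(ω·C) = 0 - j1.071 Ω
  Z3: Z = jωL = j·1.232e+04·0.0198 = 0 + j243.8 Ω
Step 3 — With open output, the series arm Z2 and the output shunt Z3 appear in series to ground: Z2 + Z3 = 0 + j242.8 Ω.
Step 4 — Parallel with input shunt Z1: Z_in = Z1 || (Z2 + Z3) = 0 - j0.9968 Ω = 0.9968∠-90.0° Ω.
Step 5 — Source phasor: V = 110∠45.0° V = 77.78 + j77.78 V.
Step 6 — Ohm's law: I = V / Z_total = (77.78 + j77.78) / (0 - j0.9968) = -78.03 + j78.03 A.
Step 7 — Convert to polar: |I| = 110.4 A, ∠I = 135.0°.

I = 110.4∠135.0° A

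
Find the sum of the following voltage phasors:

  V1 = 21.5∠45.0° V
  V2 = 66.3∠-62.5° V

Step 1 — Convert each phasor to rectangular form:
  V1 = 21.5·(cos(45.0°) + j·sin(45.0°)) = 15.2 + j15.2 V
  V2 = 66.3·(cos(-62.5°) + j·sin(-62.5°)) = 30.61 - j58.81 V
Step 2 — Sum components: V_total = 45.82 - j43.61 V.
Step 3 — Convert to polar: |V_total| = 63.25 V, ∠V_total = -43.6°.

V_total = 63.25∠-43.6° V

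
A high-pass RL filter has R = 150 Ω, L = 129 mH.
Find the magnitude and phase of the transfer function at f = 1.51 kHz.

Step 1 — Angular frequency: ω = 2π·1510 = 9488 rad/s.
Step 2 — Transfer function: H(jω) = jωL/(R + jωL).
Step 3 — Numerator jωL = j·1224; denominator R + jωL = 150 + j1224.
Step 4 — H = 0.9852 + j0.1207.
Step 5 — Magnitude: |H| = 0.9926 (-0.1 dB); phase: φ = 7.0°.

|H| = 0.9926 (-0.1 dB), φ = 7.0°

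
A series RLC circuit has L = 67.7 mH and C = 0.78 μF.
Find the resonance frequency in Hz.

Step 1 — Resonance condition Im(Z)=0 gives ω₀ = 1/√(LC).
Step 2 — ω₀ = 1/√(0.0677·7.8e-07) = 4352 rad/s.
Step 3 — f₀ = ω₀/(2π) = 692.6 Hz.

f₀ = 692.6 Hz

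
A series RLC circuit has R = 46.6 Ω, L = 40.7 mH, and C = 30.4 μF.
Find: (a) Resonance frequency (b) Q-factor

Step 1 — Resonance condition Im(Z)=0 gives ω₀ = 1/√(LC).
Step 2 — ω₀ = 1/√(0.0407·3.04e-05) = 899 rad/s.
Step 3 — f₀ = ω₀/(2π) = 143.1 Hz.
Step 4 — Series Q: Q = ω₀L/R = 899·0.0407/46.6 = 0.7852.

(a) f₀ = 143.1 Hz  (b) Q = 0.7852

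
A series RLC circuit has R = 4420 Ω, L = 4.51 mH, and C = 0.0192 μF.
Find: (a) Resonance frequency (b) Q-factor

Step 1 — Resonance condition Im(Z)=0 gives ω₀ = 1/√(LC).
Step 2 — ω₀ = 1/√(0.00451·1.92e-08) = 1.075e+05 rad/s.
Step 3 — f₀ = ω₀/(2π) = 1.71e+04 Hz.
Step 4 — Series Q: Q = ω₀L/R = 1.075e+05·0.00451/4420 = 0.1097.

(a) f₀ = 1.71e+04 Hz  (b) Q = 0.1097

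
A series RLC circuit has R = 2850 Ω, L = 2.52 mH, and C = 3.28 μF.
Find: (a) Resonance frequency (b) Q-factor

Step 1 — Resonance condition Im(Z)=0 gives ω₀ = 1/√(LC).
Step 2 — ω₀ = 1/√(0.00252·3.28e-06) = 1.1e+04 rad/s.
Step 3 — f₀ = ω₀/(2π) = 1751 Hz.
Step 4 — Series Q: Q = ω₀L/R = 1.1e+04·0.00252/2850 = 0.009726.

(a) f₀ = 1751 Hz  (b) Q = 0.009726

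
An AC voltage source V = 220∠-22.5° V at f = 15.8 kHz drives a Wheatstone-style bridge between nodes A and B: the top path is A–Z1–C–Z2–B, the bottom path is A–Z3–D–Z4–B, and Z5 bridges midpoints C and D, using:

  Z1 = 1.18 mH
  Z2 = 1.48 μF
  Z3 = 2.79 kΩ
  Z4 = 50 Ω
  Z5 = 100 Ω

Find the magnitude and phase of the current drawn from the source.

Step 1 — Angular frequency: ω = 2π·f = 2π·1.58e+04 = 9.927e+04 rad/s.
Step 2 — Component impedances:
  Z1: Z = jωL = j·9.927e+04·0.00118 = 0 + j117.1 Ω
  Z2: Z = 1/(jωC) = -j/(ω·C) = 0 - j6.806 Ω
  Z3: Z = R = 2790 Ω
  Z4: Z = R = 50 Ω
  Z5: Z = R = 100 Ω
Step 3 — Bridge requires nodal analysis (the Z5 bridge couples midpoints C and D, so the two paths cannot be reduced to a simple series/parallel combination). Setting node B to ground and injecting 1 A at node A, the 3-node admittance system at A, C, D solves to V_A = Z_AB = 4.792 + j110.2 Ω = 110.3∠87.5° Ω.
Step 4 — Source phasor: V = 220∠-22.5° V = 203.3 - j84.19 V.
Step 5 — Ohm's law: I = V / Z_total = (203.3 - j84.19) / (4.792 + j110.2) = -0.6827 - j1.875 A.
Step 6 — Convert to polar: |I| = 1.995 A, ∠I = -110.0°.

I = 1.995∠-110.0° A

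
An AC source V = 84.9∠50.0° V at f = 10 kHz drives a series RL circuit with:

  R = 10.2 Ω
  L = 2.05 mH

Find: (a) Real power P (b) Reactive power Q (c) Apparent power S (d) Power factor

Step 1 — Angular frequency: ω = 2π·f = 2π·1e+04 = 6.283e+04 rad/s.
Step 2 — Component impedances:
  R: Z = R = 10.2 Ω
  L: Z = jωL = j·6.283e+04·0.00205 = 0 + j128.8 Ω
Step 3 — Series combination: Z_total = R + L = 10.2 + j128.8 Ω = 129.2∠85.5° Ω.
Step 4 — Source phasor: V = 84.9∠50.0° V = 54.57 + j65.04 V.
Step 5 — Current: I = V / Z = 0.5351 - j0.3813 A = 0.6571∠-35.5° A.
Step 6 — Complex power: S = V·I* = 4.404 + j55.61 VA.
Step 7 — Real power: P = Re(S) = 4.404 W.
Step 8 — Reactive power: Q = Im(S) = 55.61 VAR.
Step 9 — Apparent power: |S| = 55.79 VA.
Step 10 — Power factor: PF = P/|S| = 0.07894 (lagging).

(a) P = 4.404 W  (b) Q = 55.61 VAR  (c) S = 55.79 VA  (d) PF = 0.07894 (lagging)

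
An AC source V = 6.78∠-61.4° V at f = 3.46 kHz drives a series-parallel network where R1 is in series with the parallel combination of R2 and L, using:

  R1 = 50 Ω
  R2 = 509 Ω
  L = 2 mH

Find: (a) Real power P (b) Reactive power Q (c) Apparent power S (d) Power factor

Step 1 — Angular frequency: ω = 2π·f = 2π·3460 = 2.174e+04 rad/s.
Step 2 — Component impedances:
  R1: Z = R = 50 Ω
  R2: Z = R = 509 Ω
  L: Z = jωL = j·2.174e+04·0.002 = 0 + j43.48 Ω
Step 3 — Parallel branch: R2 || L = 1/(1/R2 + 1/L) = 3.687 + j43.16 Ω.
Step 4 — Series with R1: Z_total = R1 + (R2 || L) = 53.69 + j43.16 Ω = 68.89∠38.8° Ω.
Step 5 — Source phasor: V = 6.78∠-61.4° V = 3.246 - j5.953 V.
Step 6 — Current: I = V / Z = -0.01743 - j0.09687 A = 0.09842∠-100.2° A.
Step 7 — Complex power: S = V·I* = 0.5201 + j0.4181 VA.
Step 8 — Real power: P = Re(S) = 0.5201 W.
Step 9 — Reactive power: Q = Im(S) = 0.4181 VAR.
Step 10 — Apparent power: |S| = 0.6673 VA.
Step 11 — Power factor: PF = P/|S| = 0.7793 (lagging).

(a) P = 0.5201 W  (b) Q = 0.4181 VAR  (c) S = 0.6673 VA  (d) PF = 0.7793 (lagging)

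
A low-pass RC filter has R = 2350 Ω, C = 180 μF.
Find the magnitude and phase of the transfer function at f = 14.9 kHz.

Step 1 — Angular frequency: ω = 2π·1.49e+04 = 9.362e+04 rad/s.
Step 2 — Transfer function: H(jω) = 1/(1 + jωRC).
Step 3 — Denominator: 1 + jωRC = 1 + j·9.362e+04·2350·0.00018 = 1 + j3.96e+04.
Step 4 — H = 6.377e-10 - j2.525e-05.
Step 5 — Magnitude: |H| = 2.525e-05 (-92.0 dB); phase: φ = -90.0°.

|H| = 2.525e-05 (-92.0 dB), φ = -90.0°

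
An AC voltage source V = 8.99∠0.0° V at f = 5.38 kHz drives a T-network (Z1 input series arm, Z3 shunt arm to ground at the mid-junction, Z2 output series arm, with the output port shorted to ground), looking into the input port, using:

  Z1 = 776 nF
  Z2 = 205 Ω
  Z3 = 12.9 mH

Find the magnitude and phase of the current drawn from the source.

Step 1 — Angular frequency: ω = 2π·f = 2π·5380 = 3.38e+04 rad/s.
Step 2 — Component impedances:
  Z1: Z = 1/(jωC) = -j/(ω·C) = 0 - j38.12 Ω
  Z2: Z = R = 205 Ω
  Z3: Z = jωL = j·3.38e+04·0.0129 = 0 + j436.1 Ω
Step 3 — With the output port shorted to ground, the output series arm Z2 runs from the junction to ground; the shunt arm Z3 also runs from the junction to ground. They appear in parallel: Z3 || Z2 = 167.9 + j78.93 Ω.
Step 4 — Series with input arm Z1: Z_in = Z1 + (Z3 || Z2) = 167.9 + j40.81 Ω = 172.8∠13.7° Ω.
Step 5 — Source phasor: V = 8.99∠0.0° V = 8.99 V.
Step 6 — Ohm's law: I = V / Z_total = (8.99) / (167.9 + j40.81) = 0.05056 - j0.01229 A.
Step 7 — Convert to polar: |I| = 0.05203 A, ∠I = -13.7°.

I = 0.05203∠-13.7° A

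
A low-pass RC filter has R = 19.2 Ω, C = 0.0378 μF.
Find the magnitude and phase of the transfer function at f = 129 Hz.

Step 1 — Angular frequency: ω = 2π·129 = 810.5 rad/s.
Step 2 — Transfer function: H(jω) = 1/(1 + jωRC).
Step 3 — Denominator: 1 + jωRC = 1 + j·810.5·19.2·3.78e-08 = 1 + j0.0005883.
Step 4 — H = 1 - j0.0005883.
Step 5 — Magnitude: |H| = 1 (-0.0 dB); phase: φ = -0.0°.

|H| = 1 (-0.0 dB), φ = -0.0°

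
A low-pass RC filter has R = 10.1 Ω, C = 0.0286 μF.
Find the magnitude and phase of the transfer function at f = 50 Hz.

Step 1 — Angular frequency: ω = 2π·50 = 314.2 rad/s.
Step 2 — Transfer function: H(jω) = 1/(1 + jωRC).
Step 3 — Denominator: 1 + jωRC = 1 + j·314.2·10.1·2.86e-08 = 1 + j9.075e-05.
Step 4 — H = 1 - j9.075e-05.
Step 5 — Magnitude: |H| = 1 (-0.0 dB); phase: φ = -0.0°.

|H| = 1 (-0.0 dB), φ = -0.0°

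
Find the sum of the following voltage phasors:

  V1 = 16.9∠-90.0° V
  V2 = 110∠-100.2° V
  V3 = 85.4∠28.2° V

Step 1 — Convert each phasor to rectangular form:
  V1 = 16.9·(cos(-90.0°) + j·sin(-90.0°)) = 0 - j16.9 V
  V2 = 110·(cos(-100.2°) + j·sin(-100.2°)) = -19.48 - j108.3 V
  V3 = 85.4·(cos(28.2°) + j·sin(28.2°)) = 75.26 + j40.36 V
Step 2 — Sum components: V_total = 55.78 - j84.81 V.
Step 3 — Convert to polar: |V_total| = 101.5 V, ∠V_total = -56.7°.

V_total = 101.5∠-56.7° V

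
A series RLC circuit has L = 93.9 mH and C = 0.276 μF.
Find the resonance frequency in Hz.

Step 1 — Resonance condition Im(Z)=0 gives ω₀ = 1/√(LC).
Step 2 — ω₀ = 1/√(0.0939·2.76e-07) = 6212 rad/s.
Step 3 — f₀ = ω₀/(2π) = 988.6 Hz.

f₀ = 988.6 Hz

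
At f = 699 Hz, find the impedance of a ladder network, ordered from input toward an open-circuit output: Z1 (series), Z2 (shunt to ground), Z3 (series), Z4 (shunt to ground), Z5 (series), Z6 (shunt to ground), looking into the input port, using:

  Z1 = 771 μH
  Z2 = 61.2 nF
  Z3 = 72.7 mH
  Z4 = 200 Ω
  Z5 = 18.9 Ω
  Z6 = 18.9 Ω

Step 1 — Angular frequency: ω = 2π·f = 2π·699 = 4392 rad/s.
Step 2 — Component impedances:
  Z1: Z = jωL = j·4392·0.000771 = 0 + j3.386 Ω
  Z2: Z = 1/(jωC) = -j/(ω·C) = 0 - j3720 Ω
  Z3: Z = jωL = j·4392·0.0727 = 0 + j319.3 Ω
  Z4: Z = R = 200 Ω
  Z5: Z = R = 18.9 Ω
  Z6: Z = R = 18.9 Ω
Step 3 — Ladder network (open output): work backward from the far end, alternating series and parallel combinations. Z_in = 38.04 + j352.3 Ω = 354.3∠83.8° Ω.

Z = 38.04 + j352.3 Ω = 354.3∠83.8° Ω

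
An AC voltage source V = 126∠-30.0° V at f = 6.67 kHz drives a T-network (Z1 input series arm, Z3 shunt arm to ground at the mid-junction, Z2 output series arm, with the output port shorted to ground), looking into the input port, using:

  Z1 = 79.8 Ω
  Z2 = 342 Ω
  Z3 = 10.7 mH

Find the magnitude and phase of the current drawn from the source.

Step 1 — Angular frequency: ω = 2π·f = 2π·6670 = 4.191e+04 rad/s.
Step 2 — Component impedances:
  Z1: Z = R = 79.8 Ω
  Z2: Z = R = 342 Ω
  Z3: Z = jωL = j·4.191e+04·0.0107 = 0 + j448.4 Ω
Step 3 — With the output port shorted to ground, the output series arm Z2 runs from the junction to ground; the shunt arm Z3 also runs from the junction to ground. They appear in parallel: Z3 || Z2 = 216.2 + j164.9 Ω.
Step 4 — Series with input arm Z1: Z_in = Z1 + (Z3 || Z2) = 296 + j164.9 Ω = 338.9∠29.1° Ω.
Step 5 — Source phasor: V = 126∠-30.0° V = 109.1 - j63 V.
Step 6 — Ohm's law: I = V / Z_total = (109.1 - j63) / (296 + j164.9) = 0.1908 - j0.3191 A.
Step 7 — Convert to polar: |I| = 0.3718 A, ∠I = -59.1°.

I = 0.3718∠-59.1° A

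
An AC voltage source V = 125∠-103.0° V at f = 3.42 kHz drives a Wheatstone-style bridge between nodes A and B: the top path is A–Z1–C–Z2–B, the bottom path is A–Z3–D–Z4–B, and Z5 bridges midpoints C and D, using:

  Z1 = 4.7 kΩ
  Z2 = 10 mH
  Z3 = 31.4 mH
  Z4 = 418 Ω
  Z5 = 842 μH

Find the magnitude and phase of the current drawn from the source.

Step 1 — Angular frequency: ω = 2π·f = 2π·3420 = 2.149e+04 rad/s.
Step 2 — Component impedances:
  Z1: Z = R = 4700 Ω
  Z2: Z = jωL = j·2.149e+04·0.01 = 0 + j214.9 Ω
  Z3: Z = jωL = j·2.149e+04·0.0314 = 0 + j674.7 Ω
  Z4: Z = R = 418 Ω
  Z5: Z = jωL = j·2.149e+04·0.000842 = 0 + j18.09 Ω
Step 3 — Bridge requires nodal analysis (the Z5 bridge couples midpoints C and D, so the two paths cannot be reduced to a simple series/parallel combination). Setting node B to ground and injecting 1 A at node A, the 3-node admittance system at A, C, D solves to V_A = Z_AB = 197.5 + j835.7 Ω = 858.8∠76.7° Ω.
Step 4 — Source phasor: V = 125∠-103.0° V = -28.12 - j121.8 V.
Step 5 — Ohm's law: I = V / Z_total = (-28.12 - j121.8) / (197.5 + j835.7) = -0.1456 - j0.0007441 A.
Step 6 — Convert to polar: |I| = 0.1456 A, ∠I = -179.7°.

I = 0.1456∠-179.7° A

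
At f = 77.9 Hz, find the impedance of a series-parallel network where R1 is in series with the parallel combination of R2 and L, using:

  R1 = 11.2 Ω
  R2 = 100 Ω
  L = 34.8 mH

Step 1 — Angular frequency: ω = 2π·f = 2π·77.9 = 489.5 rad/s.
Step 2 — Component impedances:
  R1: Z = R = 11.2 Ω
  R2: Z = R = 100 Ω
  L: Z = jωL = j·489.5·0.0348 = 0 + j17.03 Ω
Step 3 — Parallel branch: R2 || L = 1/(1/R2 + 1/L) = 2.82 + j16.55 Ω.
Step 4 — Series with R1: Z_total = R1 + (R2 || L) = 14.02 + j16.55 Ω = 21.69∠49.7° Ω.

Z = 14.02 + j16.55 Ω = 21.69∠49.7° Ω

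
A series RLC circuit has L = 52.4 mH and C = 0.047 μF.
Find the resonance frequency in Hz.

Step 1 — Resonance condition Im(Z)=0 gives ω₀ = 1/√(LC).
Step 2 — ω₀ = 1/√(0.0524·4.7e-08) = 2.015e+04 rad/s.
Step 3 — f₀ = ω₀/(2π) = 3207 Hz.

f₀ = 3207 Hz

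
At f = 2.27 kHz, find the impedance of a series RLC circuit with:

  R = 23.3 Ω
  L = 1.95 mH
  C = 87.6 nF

Step 1 — Angular frequency: ω = 2π·f = 2π·2270 = 1.426e+04 rad/s.
Step 2 — Component impedances:
  R: Z = R = 23.3 Ω
  L: Z = jωL = j·1.426e+04·0.00195 = 0 + j27.81 Ω
  C: Z = 1/(jωC) = -j/(ω·C) = 0 - j800.4 Ω
Step 3 — Series combination: Z_total = R + L + C = 23.3 - j772.6 Ω = 772.9∠-88.3° Ω.

Z = 23.3 - j772.6 Ω = 772.9∠-88.3° Ω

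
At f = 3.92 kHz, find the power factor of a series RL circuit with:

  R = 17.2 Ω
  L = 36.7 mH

Step 1 — Angular frequency: ω = 2π·f = 2π·3920 = 2.463e+04 rad/s.
Step 2 — Component impedances:
  R: Z = R = 17.2 Ω
  L: Z = jωL = j·2.463e+04·0.0367 = 0 + j903.9 Ω
Step 3 — Series combination: Z_total = R + L = 17.2 + j903.9 Ω = 904.1∠88.9° Ω.
Step 4 — Power factor: PF = cos(φ) = Re(Z)/|Z| = 17.2/904.1 = 0.01902.
Step 5 — Type: Im(Z) = 903.9 ⇒ lagging (phase φ = 88.9°).

PF = 0.01902 (lagging, φ = 88.9°)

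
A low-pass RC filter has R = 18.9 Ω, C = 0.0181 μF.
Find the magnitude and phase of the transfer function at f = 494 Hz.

Step 1 — Angular frequency: ω = 2π·494 = 3104 rad/s.
Step 2 — Transfer function: H(jω) = 1/(1 + jωRC).
Step 3 — Denominator: 1 + jωRC = 1 + j·3104·18.9·1.81e-08 = 1 + j0.001062.
Step 4 — H = 1 - j0.001062.
Step 5 — Magnitude: |H| = 1 (-0.0 dB); phase: φ = -0.1°.

|H| = 1 (-0.0 dB), φ = -0.1°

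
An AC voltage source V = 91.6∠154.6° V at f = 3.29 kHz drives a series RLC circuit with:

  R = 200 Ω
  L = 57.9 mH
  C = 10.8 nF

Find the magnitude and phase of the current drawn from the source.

Step 1 — Angular frequency: ω = 2π·f = 2π·3290 = 2.067e+04 rad/s.
Step 2 — Component impedances:
  R: Z = R = 200 Ω
  L: Z = jωL = j·2.067e+04·0.0579 = 0 + j1197 Ω
  C: Z = 1/(jωC) = -j/(ω·C) = 0 - j4479 Ω
Step 3 — Series combination: Z_total = R + L + C = 200 - j3282 Ω = 3288∠-86.5° Ω.
Step 4 — Source phasor: V = 91.6∠154.6° V = -82.75 + j39.29 V.
Step 5 — Ohm's law: I = V / Z_total = (-82.75 + j39.29) / (200 - j3282) = -0.01346 - j0.02439 A.
Step 6 — Convert to polar: |I| = 0.02786 A, ∠I = -118.9°.

I = 0.02786∠-118.9° A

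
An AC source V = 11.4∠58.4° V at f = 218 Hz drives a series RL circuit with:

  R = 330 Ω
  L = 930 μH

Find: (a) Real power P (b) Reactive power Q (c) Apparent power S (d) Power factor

Step 1 — Angular frequency: ω = 2π·f = 2π·218 = 1370 rad/s.
Step 2 — Component impedances:
  R: Z = R = 330 Ω
  L: Z = jωL = j·1370·0.00093 = 0 + j1.274 Ω
Step 3 — Series combination: Z_total = R + L = 330 + j1.274 Ω = 330∠0.2° Ω.
Step 4 — Source phasor: V = 11.4∠58.4° V = 5.973 + j9.71 V.
Step 5 — Current: I = V / Z = 0.01821 + j0.02935 A = 0.03455∠58.2° A.
Step 6 — Complex power: S = V·I* = 0.3938 + j0.00152 VA.
Step 7 — Real power: P = Re(S) = 0.3938 W.
Step 8 — Reactive power: Q = Im(S) = 0.00152 VAR.
Step 9 — Apparent power: |S| = 0.3938 VA.
Step 10 — Power factor: PF = P/|S| = 1 (lagging).

(a) P = 0.3938 W  (b) Q = 0.00152 VAR  (c) S = 0.3938 VA  (d) PF = 1 (lagging)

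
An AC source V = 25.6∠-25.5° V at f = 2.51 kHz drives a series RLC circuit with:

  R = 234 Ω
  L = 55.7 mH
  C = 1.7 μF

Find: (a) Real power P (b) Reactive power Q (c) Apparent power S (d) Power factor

Step 1 — Angular frequency: ω = 2π·f = 2π·2510 = 1.577e+04 rad/s.
Step 2 — Component impedances:
  R: Z = R = 234 Ω
  L: Z = jωL = j·1.577e+04·0.0557 = 0 + j878.4 Ω
  C: Z = 1/(jωC) = -j/(ω·C) = 0 - j37.3 Ω
Step 3 — Series combination: Z_total = R + L + C = 234 + j841.1 Ω = 873.1∠74.5° Ω.
Step 4 — Source phasor: V = 25.6∠-25.5° V = 23.11 - j11.02 V.
Step 5 — Current: I = V / Z = -0.005068 - j0.02888 A = 0.02932∠-100.0° A.
Step 6 — Complex power: S = V·I* = 0.2012 + j0.7232 VA.
Step 7 — Real power: P = Re(S) = 0.2012 W.
Step 8 — Reactive power: Q = Im(S) = 0.7232 VAR.
Step 9 — Apparent power: |S| = 0.7506 VA.
Step 10 — Power factor: PF = P/|S| = 0.268 (lagging).

(a) P = 0.2012 W  (b) Q = 0.7232 VAR  (c) S = 0.7506 VA  (d) PF = 0.268 (lagging)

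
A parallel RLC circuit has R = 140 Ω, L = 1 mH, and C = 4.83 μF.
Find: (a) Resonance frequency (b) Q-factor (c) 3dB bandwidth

Step 1 — Resonance: ω₀ = 1/√(LC) = 1/√(0.001·4.83e-06) = 1.439e+04 rad/s.
Step 2 — f₀ = ω₀/(2π) = 2290 Hz.
Step 3 — Parallel Q: Q = R/(ω₀L) = 140/(1.439e+04·0.001) = 9.73.
Step 4 — Bandwidth: Δω = ω₀/Q = 1479 rad/s; BW = Δω/(2π) = 235.4 Hz.

(a) f₀ = 2290 Hz  (b) Q = 9.73  (c) BW = 235.4 Hz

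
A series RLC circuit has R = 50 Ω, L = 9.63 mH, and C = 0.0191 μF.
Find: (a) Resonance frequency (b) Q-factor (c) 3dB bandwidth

Step 1 — Resonance: ω₀ = 1/√(LC) = 1/√(0.00963·1.91e-08) = 7.373e+04 rad/s.
Step 2 — f₀ = ω₀/(2π) = 1.174e+04 Hz.
Step 3 — Series Q: Q = ω₀L/R = 7.373e+04·0.00963/50 = 14.2.
Step 4 — Bandwidth: Δω = ω₀/Q = 5192 rad/s; BW = Δω/(2π) = 826.3 Hz.

(a) f₀ = 1.174e+04 Hz  (b) Q = 14.2  (c) BW = 826.3 Hz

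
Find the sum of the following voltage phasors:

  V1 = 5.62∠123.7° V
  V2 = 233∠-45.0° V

Step 1 — Convert each phasor to rectangular form:
  V1 = 5.62·(cos(123.7°) + j·sin(123.7°)) = -3.118 + j4.676 V
  V2 = 233·(cos(-45.0°) + j·sin(-45.0°)) = 164.8 - j164.8 V
Step 2 — Sum components: V_total = 161.6 - j160.1 V.
Step 3 — Convert to polar: |V_total| = 227.5 V, ∠V_total = -44.7°.

V_total = 227.5∠-44.7° V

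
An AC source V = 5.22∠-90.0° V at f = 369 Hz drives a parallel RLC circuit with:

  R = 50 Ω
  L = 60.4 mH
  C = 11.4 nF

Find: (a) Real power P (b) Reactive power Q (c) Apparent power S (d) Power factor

Step 1 — Angular frequency: ω = 2π·f = 2π·369 = 2318 rad/s.
Step 2 — Component impedances:
  R: Z = R = 50 Ω
  L: Z = jωL = j·2318·0.0604 = 0 + j140 Ω
  C: Z = 1/(jωC) = -j/(ω·C) = 0 - j3.783e+04 Ω
Step 3 — Parallel combination: 1/Z_total = 1/R + 1/L + 1/C; Z_total = 44.38 + j15.79 Ω = 47.11∠19.6° Ω.
Step 4 — Source phasor: V = 5.22∠-90.0° V = 0 - j5.22 V.
Step 5 — Current: I = V / Z = -0.03714 - j0.1044 A = 0.1108∠-109.6° A.
Step 6 — Complex power: S = V·I* = 0.545 + j0.1939 VA.
Step 7 — Real power: P = Re(S) = 0.545 W.
Step 8 — Reactive power: Q = Im(S) = 0.1939 VAR.
Step 9 — Apparent power: |S| = 0.5784 VA.
Step 10 — Power factor: PF = P/|S| = 0.9422 (lagging).

(a) P = 0.545 W  (b) Q = 0.1939 VAR  (c) S = 0.5784 VA  (d) PF = 0.9422 (lagging)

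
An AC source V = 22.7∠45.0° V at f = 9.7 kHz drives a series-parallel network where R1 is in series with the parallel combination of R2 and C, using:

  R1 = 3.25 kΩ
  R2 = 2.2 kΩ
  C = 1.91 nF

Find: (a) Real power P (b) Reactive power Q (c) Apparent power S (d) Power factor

Step 1 — Angular frequency: ω = 2π·f = 2π·9700 = 6.095e+04 rad/s.
Step 2 — Component impedances:
  R1: Z = R = 3250 Ω
  R2: Z = R = 2200 Ω
  C: Z = 1/(jωC) = -j/(ω·C) = 0 - j8590 Ω
Step 3 — Parallel branch: R2 || C = 1/(1/R2 + 1/C) = 2065 - j528.7 Ω.
Step 4 — Series with R1: Z_total = R1 + (R2 || C) = 5315 - j528.7 Ω = 5341∠-5.7° Ω.
Step 5 — Source phasor: V = 22.7∠45.0° V = 16.05 + j16.05 V.
Step 6 — Current: I = V / Z = 0.002693 + j0.003288 A = 0.00425∠50.7° A.
Step 7 — Complex power: S = V·I* = 0.09601 - j0.009552 VA.
Step 8 — Real power: P = Re(S) = 0.09601 W.
Step 9 — Reactive power: Q = Im(S) = -0.009552 VAR.
Step 10 — Apparent power: |S| = 0.09648 VA.
Step 11 — Power factor: PF = P/|S| = 0.9951 (leading).

(a) P = 0.09601 W  (b) Q = -0.009552 VAR  (c) S = 0.09648 VA  (d) PF = 0.9951 (leading)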